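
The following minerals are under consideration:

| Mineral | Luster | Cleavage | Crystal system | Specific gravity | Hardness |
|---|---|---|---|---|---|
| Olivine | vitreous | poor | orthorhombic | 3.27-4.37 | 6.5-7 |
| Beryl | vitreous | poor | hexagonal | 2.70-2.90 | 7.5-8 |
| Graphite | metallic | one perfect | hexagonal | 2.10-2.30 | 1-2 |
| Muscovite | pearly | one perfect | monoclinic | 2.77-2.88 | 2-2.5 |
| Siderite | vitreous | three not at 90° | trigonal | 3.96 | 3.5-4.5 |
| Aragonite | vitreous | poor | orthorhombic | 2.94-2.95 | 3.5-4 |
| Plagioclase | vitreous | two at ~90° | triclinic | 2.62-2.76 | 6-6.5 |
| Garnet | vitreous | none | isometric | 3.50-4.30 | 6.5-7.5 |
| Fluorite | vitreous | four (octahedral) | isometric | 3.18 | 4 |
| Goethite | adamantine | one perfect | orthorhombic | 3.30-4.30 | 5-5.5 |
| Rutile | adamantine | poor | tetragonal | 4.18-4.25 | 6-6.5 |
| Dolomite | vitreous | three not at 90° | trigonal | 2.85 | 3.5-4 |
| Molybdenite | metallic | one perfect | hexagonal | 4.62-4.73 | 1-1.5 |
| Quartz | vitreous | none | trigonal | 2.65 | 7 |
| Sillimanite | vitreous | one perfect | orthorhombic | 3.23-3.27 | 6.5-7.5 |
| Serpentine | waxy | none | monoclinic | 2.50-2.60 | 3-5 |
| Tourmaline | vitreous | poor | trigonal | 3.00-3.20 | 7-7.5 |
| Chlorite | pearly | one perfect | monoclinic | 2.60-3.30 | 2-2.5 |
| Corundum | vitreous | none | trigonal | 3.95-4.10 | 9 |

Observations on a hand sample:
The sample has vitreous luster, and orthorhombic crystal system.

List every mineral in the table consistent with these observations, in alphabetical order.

Aragonite, Olivine, Sillimanite

Vitreous luster — narrows the field to Olivine, Beryl, Siderite, Aragonite, Plagioclase, Garnet, Fluorite, Dolomite, Quartz, Sillimanite, Tourmaline, Corundum.
Orthorhombic crystal system — only Olivine, Aragonite, Sillimanite remain.
The minerals that satisfy all observations are Aragonite, Olivine, Sillimanite.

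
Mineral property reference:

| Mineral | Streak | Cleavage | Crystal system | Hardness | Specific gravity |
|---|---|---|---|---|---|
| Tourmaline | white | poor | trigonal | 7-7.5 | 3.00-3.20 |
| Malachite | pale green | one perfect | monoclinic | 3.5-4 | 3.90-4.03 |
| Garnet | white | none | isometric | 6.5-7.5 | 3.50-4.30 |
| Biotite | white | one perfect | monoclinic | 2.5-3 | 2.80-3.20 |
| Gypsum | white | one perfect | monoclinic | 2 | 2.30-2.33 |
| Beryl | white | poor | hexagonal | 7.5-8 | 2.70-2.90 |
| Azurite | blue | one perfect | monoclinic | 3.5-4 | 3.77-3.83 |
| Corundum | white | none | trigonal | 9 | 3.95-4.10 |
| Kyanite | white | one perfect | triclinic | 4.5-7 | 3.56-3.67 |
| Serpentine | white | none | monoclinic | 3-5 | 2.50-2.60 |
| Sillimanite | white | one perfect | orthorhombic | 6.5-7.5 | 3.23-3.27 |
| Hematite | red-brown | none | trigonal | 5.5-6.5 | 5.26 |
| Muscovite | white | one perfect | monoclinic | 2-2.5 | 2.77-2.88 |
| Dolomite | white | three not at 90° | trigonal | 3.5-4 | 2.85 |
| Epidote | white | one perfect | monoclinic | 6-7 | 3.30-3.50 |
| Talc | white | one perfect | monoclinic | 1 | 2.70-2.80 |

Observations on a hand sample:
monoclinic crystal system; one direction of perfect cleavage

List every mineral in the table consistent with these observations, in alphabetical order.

Azurite, Biotite, Epidote, Gypsum, Malachite, Muscovite, Talc

Monoclinic crystal system — narrows the field to Malachite, Biotite, Gypsum, Azurite, Serpentine, Muscovite, Epidote, Talc.
One direction of perfect cleavage rules out Serpentine.
Consistent with every observation: Azurite, Biotite, Epidote, Gypsum, Malachite, Muscovite, Talc.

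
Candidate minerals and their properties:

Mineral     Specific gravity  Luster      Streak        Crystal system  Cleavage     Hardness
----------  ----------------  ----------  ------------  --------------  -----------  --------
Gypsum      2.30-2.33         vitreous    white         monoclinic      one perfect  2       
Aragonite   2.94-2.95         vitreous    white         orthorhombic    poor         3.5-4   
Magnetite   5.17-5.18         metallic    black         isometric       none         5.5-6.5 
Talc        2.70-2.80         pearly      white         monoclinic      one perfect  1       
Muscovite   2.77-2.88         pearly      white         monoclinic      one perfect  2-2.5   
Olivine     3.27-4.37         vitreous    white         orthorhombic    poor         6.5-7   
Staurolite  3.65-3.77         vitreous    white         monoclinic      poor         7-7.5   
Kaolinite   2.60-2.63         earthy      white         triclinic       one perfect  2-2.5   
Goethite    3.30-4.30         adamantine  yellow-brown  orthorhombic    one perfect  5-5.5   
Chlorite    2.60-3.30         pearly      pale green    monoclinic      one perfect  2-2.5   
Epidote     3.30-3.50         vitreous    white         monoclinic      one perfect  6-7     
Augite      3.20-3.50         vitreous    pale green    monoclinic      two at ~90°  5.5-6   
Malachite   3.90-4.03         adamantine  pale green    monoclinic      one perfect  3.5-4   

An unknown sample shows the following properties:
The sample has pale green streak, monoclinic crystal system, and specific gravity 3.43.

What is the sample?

Pale green streak: Chlorite, Augite, Malachite remain.
Monoclinic crystal system: all remaining candidates fit.
Specific gravity 3.43: narrows the field to Augite.
Augite is the sole remaining match.

Augite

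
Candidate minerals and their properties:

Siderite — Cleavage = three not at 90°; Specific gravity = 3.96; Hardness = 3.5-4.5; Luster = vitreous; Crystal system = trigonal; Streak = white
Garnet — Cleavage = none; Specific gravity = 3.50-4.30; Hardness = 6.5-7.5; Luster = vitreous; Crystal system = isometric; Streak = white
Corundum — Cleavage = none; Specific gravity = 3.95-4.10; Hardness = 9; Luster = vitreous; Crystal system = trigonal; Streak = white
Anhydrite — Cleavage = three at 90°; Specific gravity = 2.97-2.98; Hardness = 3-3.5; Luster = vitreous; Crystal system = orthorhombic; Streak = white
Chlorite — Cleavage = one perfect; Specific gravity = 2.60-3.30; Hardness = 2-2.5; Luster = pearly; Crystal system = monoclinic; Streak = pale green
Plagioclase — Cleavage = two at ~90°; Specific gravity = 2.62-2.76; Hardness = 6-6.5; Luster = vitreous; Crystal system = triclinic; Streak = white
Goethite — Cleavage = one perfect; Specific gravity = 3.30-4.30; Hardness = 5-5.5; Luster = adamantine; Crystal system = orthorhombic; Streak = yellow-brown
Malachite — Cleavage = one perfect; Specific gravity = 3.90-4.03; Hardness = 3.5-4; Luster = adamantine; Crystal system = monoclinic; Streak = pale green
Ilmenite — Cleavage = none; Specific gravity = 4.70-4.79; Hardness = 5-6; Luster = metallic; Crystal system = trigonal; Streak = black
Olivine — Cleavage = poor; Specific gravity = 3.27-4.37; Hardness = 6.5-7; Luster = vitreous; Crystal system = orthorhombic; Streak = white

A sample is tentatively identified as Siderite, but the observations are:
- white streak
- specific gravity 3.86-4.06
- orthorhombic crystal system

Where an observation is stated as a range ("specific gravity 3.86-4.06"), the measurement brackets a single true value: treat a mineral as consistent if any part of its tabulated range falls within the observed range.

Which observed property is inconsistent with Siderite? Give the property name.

crystal system

White streak: Siderite has white streak — consistent.
Specific gravity 3.86-4.06: Siderite has SG 3.96 — consistent.
Orthorhombic crystal system: Siderite has trigonal system — does not match.
Everything matches except the crystal system.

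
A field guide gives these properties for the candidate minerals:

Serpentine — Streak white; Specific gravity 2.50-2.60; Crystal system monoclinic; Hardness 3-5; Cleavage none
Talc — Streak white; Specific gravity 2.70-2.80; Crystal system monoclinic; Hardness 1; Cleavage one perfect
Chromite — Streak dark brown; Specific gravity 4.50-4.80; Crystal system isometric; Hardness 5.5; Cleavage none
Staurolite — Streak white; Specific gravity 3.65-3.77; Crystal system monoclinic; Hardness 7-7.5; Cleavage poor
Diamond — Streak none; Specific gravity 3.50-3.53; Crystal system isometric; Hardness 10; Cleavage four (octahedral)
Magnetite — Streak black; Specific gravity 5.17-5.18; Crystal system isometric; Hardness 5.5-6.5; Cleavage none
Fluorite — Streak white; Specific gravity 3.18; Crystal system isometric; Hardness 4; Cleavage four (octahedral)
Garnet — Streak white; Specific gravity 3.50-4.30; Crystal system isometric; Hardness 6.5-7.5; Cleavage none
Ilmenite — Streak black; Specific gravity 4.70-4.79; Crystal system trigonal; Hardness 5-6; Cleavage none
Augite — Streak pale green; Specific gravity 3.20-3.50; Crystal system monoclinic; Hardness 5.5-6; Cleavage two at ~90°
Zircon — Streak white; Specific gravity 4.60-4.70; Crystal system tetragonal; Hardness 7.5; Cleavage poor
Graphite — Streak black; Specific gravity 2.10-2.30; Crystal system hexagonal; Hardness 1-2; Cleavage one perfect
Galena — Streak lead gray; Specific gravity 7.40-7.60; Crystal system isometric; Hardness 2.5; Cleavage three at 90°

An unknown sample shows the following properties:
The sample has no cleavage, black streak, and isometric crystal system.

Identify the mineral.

Magnetite

No cleavage: only Serpentine, Chromite, Magnetite, Garnet, Ilmenite remain.
Black streak: narrows the field to Magnetite, Ilmenite.
Isometric crystal system rules out Ilmenite.
Only Magnetite satisfies all observations.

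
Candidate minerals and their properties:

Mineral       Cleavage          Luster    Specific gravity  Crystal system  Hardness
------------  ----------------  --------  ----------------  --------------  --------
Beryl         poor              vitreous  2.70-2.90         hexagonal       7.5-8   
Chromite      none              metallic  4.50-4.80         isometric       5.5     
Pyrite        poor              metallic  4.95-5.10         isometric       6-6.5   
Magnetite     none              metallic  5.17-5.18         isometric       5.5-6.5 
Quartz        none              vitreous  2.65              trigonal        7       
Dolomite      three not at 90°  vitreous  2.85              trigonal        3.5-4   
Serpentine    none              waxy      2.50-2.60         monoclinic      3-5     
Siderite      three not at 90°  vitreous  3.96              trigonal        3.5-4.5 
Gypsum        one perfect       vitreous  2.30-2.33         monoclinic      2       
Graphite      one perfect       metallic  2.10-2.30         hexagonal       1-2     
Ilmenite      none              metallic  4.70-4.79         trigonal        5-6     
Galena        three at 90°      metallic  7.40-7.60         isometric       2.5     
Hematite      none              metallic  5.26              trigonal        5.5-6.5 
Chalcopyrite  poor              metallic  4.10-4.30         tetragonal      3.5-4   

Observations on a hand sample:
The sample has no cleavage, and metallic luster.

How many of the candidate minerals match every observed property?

No cleavage: narrows the field to Chromite, Magnetite, Quartz, Serpentine, Ilmenite, Hematite.
Metallic luster eliminates Quartz, Serpentine.
Consistent with every observation: Chromite, Hematite, Ilmenite, Magnetite.
That is 4 minerals.

4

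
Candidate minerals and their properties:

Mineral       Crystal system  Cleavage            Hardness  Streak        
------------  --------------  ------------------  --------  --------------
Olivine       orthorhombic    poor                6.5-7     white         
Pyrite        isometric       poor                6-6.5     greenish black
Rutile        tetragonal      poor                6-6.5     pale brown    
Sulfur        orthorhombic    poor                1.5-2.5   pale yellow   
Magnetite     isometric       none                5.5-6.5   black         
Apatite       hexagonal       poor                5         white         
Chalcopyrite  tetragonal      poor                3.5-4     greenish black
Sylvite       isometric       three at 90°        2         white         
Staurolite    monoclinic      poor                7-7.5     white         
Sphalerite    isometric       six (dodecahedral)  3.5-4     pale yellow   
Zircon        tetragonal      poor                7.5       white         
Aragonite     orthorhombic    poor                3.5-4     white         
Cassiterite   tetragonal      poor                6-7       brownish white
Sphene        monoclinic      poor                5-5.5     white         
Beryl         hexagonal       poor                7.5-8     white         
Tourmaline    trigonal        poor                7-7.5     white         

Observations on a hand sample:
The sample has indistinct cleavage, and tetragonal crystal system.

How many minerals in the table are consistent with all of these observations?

4

Indistinct cleavage excludes Magnetite, Sylvite, Sphalerite.
Tetragonal crystal system: only Rutile, Chalcopyrite, Zircon, Cassiterite remain.
Remaining candidates: Cassiterite, Chalcopyrite, Rutile, Zircon.
That is 4 minerals.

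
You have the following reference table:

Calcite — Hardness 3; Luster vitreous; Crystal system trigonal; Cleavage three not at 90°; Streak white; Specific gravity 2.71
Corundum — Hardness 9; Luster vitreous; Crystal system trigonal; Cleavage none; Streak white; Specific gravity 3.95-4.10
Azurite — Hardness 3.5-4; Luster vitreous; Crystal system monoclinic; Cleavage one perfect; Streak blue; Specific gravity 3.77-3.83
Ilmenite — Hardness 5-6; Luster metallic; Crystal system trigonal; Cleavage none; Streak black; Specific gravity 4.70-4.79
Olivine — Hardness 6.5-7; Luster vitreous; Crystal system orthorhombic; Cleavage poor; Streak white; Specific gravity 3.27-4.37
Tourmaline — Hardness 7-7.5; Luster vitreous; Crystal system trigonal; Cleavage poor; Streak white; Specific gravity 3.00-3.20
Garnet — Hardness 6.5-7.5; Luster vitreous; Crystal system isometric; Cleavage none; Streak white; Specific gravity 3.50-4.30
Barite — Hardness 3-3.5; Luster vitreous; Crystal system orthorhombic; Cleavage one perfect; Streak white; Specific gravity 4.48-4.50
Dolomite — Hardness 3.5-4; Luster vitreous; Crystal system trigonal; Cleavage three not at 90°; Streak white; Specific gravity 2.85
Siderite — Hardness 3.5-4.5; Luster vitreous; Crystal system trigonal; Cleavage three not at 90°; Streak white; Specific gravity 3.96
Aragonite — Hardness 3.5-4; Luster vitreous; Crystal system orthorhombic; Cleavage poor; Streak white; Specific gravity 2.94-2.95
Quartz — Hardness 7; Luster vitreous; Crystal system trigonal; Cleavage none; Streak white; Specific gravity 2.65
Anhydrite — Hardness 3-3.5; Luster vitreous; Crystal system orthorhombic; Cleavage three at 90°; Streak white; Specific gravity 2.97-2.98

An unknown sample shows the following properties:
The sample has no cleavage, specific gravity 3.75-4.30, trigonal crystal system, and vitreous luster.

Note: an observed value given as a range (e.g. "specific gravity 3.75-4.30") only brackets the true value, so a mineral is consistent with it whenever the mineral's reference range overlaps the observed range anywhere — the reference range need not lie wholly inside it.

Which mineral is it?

No cleavage — Corundum, Ilmenite, Garnet, Quartz remain.
Specific gravity 3.75-4.30 is inconsistent with Ilmenite, Quartz.
Trigonal crystal system is inconsistent with Garnet.
Vitreous luster — no further eliminations.
Corundum is the sole remaining match.

Corundum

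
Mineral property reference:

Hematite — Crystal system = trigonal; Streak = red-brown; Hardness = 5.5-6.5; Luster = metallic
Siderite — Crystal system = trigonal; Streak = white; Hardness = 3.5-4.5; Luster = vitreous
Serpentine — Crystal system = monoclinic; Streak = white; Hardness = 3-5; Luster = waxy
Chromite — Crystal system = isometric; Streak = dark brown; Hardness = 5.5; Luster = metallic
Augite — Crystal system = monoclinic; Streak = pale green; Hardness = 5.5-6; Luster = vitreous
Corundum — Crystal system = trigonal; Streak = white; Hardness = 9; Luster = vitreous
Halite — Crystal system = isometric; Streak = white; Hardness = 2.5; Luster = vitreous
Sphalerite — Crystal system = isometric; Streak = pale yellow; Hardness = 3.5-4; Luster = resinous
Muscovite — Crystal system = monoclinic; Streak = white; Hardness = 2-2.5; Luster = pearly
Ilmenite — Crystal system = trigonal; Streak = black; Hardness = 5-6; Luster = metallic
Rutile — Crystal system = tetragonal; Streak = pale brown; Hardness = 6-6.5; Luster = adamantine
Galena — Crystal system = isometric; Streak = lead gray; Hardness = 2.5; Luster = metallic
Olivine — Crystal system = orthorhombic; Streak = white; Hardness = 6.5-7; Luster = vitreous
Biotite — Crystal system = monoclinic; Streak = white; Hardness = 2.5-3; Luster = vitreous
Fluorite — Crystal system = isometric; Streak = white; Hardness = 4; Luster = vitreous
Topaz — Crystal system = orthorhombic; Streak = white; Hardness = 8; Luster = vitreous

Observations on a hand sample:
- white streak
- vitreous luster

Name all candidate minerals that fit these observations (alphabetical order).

Biotite, Corundum, Fluorite, Halite, Olivine, Siderite, Topaz

White streak — Siderite, Serpentine, Corundum, Halite, Muscovite, Olivine, Biotite, Fluorite, Topaz remain.
Vitreous luster excludes Serpentine, Muscovite.
Consistent with every observation: Biotite, Corundum, Fluorite, Halite, Olivine, Siderite, Topaz.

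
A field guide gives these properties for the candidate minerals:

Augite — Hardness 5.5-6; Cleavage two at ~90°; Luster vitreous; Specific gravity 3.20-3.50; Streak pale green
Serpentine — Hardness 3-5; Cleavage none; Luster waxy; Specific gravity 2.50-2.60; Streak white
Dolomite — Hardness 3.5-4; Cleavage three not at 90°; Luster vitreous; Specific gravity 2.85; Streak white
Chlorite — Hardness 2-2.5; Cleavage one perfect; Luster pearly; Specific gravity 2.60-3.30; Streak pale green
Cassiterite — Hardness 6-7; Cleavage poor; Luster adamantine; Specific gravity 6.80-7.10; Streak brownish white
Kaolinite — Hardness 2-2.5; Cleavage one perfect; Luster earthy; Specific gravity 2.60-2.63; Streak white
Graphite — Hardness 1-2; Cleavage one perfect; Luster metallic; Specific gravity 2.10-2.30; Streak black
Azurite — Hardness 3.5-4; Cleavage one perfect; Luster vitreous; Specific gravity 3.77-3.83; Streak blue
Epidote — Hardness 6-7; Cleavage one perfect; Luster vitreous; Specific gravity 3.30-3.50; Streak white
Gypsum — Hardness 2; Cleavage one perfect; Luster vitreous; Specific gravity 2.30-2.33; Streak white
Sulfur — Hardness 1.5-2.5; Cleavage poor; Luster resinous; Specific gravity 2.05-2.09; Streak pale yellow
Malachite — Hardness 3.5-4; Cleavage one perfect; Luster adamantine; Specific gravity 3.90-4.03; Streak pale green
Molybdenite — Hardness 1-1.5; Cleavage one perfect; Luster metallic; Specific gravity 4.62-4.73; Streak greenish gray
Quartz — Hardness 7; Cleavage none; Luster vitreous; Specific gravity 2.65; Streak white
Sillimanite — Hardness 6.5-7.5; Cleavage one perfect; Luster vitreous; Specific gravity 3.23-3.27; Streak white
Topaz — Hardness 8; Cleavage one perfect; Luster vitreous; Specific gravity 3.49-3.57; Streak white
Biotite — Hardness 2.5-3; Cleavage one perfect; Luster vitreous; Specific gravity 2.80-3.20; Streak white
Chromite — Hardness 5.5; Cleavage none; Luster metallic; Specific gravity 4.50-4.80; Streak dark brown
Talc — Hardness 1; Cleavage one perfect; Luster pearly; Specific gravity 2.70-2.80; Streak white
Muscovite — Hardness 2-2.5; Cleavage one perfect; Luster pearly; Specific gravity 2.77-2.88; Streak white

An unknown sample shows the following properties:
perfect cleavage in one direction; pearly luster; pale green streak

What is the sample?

Perfect cleavage in one direction: Chlorite, Kaolinite, Graphite, Azurite, Epidote, Gypsum, Malachite, Molybdenite, Sillimanite, Topaz, Biotite, Talc, Muscovite remain.
Pearly luster: leaves Chlorite, Talc, Muscovite.
Pale green streak: Chlorite remains.
Only Chlorite satisfies all observations.

Chlorite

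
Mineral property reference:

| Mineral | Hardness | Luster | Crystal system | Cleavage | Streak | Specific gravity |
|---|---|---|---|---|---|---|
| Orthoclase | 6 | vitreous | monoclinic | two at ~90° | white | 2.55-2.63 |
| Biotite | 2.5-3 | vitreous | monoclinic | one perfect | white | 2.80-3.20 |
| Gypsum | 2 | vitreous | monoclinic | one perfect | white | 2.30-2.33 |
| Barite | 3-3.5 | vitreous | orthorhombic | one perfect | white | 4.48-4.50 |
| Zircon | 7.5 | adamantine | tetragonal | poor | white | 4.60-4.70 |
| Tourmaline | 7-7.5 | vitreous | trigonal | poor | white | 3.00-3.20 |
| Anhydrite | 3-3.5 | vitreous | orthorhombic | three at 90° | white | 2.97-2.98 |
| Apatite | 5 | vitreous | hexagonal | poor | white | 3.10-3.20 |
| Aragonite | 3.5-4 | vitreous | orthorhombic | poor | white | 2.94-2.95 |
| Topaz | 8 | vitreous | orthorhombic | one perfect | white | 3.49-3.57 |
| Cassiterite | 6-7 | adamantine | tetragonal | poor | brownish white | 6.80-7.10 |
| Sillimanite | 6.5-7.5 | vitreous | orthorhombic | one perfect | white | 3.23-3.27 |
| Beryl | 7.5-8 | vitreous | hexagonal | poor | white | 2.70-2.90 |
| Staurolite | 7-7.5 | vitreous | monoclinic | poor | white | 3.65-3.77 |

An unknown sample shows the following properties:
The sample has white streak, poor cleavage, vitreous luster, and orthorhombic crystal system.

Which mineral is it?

Aragonite

White streak eliminates Cassiterite.
Poor cleavage — Zircon, Tourmaline, Apatite, Aragonite, Beryl, Staurolite remain.
Vitreous luster is inconsistent with Zircon.
Orthorhombic crystal system — narrows the field to Aragonite.
Aragonite is the sole remaining match.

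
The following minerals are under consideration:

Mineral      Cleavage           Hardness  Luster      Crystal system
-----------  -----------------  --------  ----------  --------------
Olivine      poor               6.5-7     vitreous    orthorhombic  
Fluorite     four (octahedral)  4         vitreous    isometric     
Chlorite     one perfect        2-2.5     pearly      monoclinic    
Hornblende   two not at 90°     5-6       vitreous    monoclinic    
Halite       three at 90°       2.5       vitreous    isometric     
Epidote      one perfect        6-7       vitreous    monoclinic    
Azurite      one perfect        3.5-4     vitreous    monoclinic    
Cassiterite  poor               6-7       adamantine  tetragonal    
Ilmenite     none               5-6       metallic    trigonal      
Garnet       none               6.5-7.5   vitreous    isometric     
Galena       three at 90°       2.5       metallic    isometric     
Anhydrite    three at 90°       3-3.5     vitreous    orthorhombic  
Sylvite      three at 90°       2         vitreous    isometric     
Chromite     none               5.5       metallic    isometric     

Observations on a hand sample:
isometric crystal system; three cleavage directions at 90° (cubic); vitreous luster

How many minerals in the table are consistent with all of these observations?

2

Isometric crystal system — leaves Fluorite, Halite, Garnet, Galena, Sylvite, Chromite.
Three cleavage directions at 90° (cubic) excludes Fluorite, Garnet, Chromite.
Vitreous luster eliminates Galena.
Remaining candidates: Halite, Sylvite.
That is 2 minerals.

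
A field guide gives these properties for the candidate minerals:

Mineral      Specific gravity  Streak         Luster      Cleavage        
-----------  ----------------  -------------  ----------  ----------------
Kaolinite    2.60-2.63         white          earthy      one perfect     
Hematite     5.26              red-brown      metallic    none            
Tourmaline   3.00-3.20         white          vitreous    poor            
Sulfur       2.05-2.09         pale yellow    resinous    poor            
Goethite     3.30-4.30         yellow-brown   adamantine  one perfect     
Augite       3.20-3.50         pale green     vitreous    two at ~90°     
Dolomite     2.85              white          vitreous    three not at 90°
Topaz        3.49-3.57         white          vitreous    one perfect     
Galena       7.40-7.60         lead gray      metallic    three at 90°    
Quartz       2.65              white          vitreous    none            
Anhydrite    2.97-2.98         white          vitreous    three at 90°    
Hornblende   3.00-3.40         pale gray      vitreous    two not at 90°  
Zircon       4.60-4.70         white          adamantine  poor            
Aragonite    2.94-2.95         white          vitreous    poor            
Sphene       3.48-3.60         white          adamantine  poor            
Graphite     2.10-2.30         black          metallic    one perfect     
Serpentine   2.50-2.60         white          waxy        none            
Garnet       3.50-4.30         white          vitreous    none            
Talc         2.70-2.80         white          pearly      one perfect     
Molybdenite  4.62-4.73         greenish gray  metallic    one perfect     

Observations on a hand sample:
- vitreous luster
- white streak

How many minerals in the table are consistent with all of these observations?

7

Vitreous luster — leaves Tourmaline, Augite, Dolomite, Topaz, Quartz, Anhydrite, Hornblende, Aragonite, Garnet.
White streak is inconsistent with Augite, Hornblende.
Remaining candidates: Anhydrite, Aragonite, Dolomite, Garnet, Quartz, Topaz, Tourmaline.
That is 7 minerals.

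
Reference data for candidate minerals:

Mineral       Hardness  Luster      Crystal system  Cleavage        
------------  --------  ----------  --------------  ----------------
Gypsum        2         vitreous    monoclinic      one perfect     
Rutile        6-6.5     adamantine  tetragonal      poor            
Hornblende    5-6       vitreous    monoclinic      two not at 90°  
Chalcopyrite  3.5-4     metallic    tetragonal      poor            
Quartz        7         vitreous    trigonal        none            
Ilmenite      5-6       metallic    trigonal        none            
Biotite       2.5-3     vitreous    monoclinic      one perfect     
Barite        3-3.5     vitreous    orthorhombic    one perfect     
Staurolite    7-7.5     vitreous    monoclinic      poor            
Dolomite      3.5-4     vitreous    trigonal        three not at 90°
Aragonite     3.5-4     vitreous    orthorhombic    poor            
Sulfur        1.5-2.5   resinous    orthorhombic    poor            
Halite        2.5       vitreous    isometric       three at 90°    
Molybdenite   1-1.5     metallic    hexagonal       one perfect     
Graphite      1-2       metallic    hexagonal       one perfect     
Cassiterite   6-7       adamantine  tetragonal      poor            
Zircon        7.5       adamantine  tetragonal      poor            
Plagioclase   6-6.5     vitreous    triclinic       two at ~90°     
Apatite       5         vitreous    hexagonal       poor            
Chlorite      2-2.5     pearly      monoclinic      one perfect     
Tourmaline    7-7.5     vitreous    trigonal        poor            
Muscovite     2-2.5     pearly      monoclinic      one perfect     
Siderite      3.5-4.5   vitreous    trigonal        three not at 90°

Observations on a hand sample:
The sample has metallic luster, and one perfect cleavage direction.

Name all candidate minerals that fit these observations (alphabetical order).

Metallic luster — Chalcopyrite, Ilmenite, Molybdenite, Graphite remain.
One perfect cleavage direction eliminates Chalcopyrite, Ilmenite.
The minerals that satisfy all observations are Graphite, Molybdenite.

Graphite, Molybdenite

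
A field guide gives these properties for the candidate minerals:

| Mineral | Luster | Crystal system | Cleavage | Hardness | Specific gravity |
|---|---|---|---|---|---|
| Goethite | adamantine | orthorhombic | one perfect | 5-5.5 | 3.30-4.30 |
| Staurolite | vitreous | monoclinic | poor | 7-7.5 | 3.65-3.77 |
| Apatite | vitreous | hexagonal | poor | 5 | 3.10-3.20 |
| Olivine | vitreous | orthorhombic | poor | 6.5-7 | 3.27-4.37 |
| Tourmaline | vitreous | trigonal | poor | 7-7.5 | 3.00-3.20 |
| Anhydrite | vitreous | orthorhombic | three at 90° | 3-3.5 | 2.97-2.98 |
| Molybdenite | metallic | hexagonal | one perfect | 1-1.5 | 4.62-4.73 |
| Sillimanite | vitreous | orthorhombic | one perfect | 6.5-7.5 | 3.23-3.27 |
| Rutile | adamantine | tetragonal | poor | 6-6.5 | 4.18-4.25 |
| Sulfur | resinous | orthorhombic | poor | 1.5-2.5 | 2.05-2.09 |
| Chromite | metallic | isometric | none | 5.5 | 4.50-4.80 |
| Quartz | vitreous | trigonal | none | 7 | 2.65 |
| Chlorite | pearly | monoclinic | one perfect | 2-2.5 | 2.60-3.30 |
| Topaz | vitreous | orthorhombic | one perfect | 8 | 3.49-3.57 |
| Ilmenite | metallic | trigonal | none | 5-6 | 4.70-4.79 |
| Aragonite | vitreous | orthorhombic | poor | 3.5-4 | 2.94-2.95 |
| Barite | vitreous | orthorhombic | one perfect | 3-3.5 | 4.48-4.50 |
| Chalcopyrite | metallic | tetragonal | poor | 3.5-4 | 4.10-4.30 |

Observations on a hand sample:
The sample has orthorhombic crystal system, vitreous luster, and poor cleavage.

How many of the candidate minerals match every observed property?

2

Orthorhombic crystal system — Goethite, Olivine, Anhydrite, Sillimanite, Sulfur, Topaz, Aragonite, Barite remain.
Vitreous luster eliminates Goethite, Sulfur.
Poor cleavage — only Olivine, Aragonite remain.
Consistent with every observation: Aragonite, Olivine.
That is 2 minerals.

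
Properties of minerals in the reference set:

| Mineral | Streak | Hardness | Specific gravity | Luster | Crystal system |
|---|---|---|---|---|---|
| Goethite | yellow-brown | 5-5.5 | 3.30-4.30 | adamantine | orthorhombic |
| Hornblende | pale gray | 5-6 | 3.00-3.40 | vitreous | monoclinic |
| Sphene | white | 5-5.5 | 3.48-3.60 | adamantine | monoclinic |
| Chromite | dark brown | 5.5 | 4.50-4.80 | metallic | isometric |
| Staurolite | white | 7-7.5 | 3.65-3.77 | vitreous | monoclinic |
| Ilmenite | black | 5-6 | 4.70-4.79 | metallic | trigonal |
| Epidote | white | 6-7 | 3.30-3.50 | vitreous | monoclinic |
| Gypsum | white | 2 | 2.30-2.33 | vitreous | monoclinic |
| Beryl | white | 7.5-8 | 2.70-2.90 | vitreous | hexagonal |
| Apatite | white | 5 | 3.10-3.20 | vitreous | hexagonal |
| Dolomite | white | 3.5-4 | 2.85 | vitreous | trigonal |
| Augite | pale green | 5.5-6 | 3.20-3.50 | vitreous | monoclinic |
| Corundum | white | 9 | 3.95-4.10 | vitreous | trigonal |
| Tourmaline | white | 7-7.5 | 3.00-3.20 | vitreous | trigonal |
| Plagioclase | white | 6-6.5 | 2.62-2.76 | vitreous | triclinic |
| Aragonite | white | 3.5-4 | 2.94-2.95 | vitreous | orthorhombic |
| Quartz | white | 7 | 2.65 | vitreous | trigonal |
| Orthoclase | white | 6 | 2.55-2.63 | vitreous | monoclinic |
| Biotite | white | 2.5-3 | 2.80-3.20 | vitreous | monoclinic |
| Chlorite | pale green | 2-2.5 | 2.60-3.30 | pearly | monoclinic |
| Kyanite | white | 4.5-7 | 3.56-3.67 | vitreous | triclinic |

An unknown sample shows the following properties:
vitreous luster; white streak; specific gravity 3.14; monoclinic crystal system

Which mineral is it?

Biotite

Vitreous luster eliminates Goethite, Sphene, Chromite, Ilmenite, Chlorite.
White streak rules out Hornblende, Augite.
Specific gravity 3.14: narrows the field to Apatite, Tourmaline, Biotite.
Monoclinic crystal system: only Biotite remains.
The only mineral consistent with every observation is Biotite.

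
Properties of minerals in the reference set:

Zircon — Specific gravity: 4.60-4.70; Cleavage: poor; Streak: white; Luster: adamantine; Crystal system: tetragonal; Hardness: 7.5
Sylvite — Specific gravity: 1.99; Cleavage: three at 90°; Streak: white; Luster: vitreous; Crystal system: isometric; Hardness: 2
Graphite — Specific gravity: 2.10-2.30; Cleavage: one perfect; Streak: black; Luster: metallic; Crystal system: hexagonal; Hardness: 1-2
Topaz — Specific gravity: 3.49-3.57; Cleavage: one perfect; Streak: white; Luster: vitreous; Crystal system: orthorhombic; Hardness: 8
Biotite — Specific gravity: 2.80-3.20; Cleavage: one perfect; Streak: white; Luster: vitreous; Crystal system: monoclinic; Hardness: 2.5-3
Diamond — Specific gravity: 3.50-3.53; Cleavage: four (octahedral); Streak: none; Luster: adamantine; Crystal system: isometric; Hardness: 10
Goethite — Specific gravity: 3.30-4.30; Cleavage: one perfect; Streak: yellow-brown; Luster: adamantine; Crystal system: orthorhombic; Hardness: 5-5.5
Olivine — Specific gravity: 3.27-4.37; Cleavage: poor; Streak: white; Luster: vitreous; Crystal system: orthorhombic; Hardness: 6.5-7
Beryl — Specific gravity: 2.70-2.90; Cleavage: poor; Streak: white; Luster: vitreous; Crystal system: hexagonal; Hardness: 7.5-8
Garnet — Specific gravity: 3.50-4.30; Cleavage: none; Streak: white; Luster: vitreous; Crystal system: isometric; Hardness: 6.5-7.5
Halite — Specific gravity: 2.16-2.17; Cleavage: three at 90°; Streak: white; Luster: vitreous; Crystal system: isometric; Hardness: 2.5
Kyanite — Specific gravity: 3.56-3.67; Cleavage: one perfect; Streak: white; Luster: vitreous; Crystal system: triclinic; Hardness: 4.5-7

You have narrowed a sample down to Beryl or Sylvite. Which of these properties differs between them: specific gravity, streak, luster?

Specific gravity: Beryl 2.70-2.90, Sylvite 1.99 — distinct.
Streak: both white — shared.
Luster: both vitreous — shared.
Of the listed properties, specific gravity is the one that separates them.

specific gravity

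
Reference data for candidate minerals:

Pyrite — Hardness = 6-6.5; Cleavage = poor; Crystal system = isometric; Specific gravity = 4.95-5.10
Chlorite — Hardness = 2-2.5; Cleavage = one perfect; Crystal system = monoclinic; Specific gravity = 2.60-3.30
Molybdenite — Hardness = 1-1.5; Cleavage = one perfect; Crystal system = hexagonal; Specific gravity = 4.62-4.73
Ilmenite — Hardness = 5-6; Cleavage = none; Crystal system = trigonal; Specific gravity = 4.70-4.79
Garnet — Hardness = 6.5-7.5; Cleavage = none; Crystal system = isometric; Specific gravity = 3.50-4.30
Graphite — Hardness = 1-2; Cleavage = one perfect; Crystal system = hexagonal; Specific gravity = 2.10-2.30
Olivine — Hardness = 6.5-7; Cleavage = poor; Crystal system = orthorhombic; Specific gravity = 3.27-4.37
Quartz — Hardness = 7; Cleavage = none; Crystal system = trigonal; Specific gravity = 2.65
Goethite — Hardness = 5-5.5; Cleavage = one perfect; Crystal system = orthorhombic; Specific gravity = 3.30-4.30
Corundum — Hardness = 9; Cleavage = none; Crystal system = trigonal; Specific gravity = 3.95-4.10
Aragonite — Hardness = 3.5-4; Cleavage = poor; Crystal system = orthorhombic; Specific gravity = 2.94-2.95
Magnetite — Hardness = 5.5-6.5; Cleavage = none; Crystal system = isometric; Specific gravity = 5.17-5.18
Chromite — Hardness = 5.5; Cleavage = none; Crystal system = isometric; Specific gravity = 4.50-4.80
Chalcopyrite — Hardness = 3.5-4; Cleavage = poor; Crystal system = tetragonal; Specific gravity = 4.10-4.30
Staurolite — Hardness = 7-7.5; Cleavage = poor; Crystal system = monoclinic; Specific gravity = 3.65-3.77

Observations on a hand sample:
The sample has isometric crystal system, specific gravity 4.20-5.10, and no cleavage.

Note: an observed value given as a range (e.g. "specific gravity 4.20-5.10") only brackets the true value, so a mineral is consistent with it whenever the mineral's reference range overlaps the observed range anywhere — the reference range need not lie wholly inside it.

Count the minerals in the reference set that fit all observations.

2

Isometric crystal system: narrows the field to Pyrite, Garnet, Magnetite, Chromite.
Specific gravity 4.20-5.10 excludes Magnetite.
No cleavage rules out Pyrite.
Consistent with every observation: Chromite, Garnet.
That is 2 minerals.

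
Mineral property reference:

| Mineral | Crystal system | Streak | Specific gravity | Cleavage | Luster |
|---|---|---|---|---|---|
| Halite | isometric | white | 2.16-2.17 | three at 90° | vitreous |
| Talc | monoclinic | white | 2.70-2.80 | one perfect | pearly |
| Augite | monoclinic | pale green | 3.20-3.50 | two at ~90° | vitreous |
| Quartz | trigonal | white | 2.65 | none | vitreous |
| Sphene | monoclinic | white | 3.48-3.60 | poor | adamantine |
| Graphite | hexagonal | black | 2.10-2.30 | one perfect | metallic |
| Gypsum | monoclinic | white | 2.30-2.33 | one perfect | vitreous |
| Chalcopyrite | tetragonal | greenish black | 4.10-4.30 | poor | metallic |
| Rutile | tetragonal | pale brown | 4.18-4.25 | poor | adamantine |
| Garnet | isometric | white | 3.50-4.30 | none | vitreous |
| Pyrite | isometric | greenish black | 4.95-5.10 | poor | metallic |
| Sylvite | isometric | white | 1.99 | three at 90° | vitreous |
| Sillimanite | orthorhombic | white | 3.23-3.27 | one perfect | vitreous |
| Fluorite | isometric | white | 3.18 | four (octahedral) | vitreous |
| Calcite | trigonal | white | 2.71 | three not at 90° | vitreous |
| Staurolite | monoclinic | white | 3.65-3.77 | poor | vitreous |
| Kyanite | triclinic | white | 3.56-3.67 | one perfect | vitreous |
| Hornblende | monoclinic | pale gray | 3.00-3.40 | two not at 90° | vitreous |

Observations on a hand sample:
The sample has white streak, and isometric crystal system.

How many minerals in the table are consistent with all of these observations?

4

White streak is inconsistent with Augite, Graphite, Chalcopyrite, Rutile, Pyrite, Hornblende.
Isometric crystal system — only Halite, Garnet, Sylvite, Fluorite remain.
Remaining candidates: Fluorite, Garnet, Halite, Sylvite.
That is 4 minerals.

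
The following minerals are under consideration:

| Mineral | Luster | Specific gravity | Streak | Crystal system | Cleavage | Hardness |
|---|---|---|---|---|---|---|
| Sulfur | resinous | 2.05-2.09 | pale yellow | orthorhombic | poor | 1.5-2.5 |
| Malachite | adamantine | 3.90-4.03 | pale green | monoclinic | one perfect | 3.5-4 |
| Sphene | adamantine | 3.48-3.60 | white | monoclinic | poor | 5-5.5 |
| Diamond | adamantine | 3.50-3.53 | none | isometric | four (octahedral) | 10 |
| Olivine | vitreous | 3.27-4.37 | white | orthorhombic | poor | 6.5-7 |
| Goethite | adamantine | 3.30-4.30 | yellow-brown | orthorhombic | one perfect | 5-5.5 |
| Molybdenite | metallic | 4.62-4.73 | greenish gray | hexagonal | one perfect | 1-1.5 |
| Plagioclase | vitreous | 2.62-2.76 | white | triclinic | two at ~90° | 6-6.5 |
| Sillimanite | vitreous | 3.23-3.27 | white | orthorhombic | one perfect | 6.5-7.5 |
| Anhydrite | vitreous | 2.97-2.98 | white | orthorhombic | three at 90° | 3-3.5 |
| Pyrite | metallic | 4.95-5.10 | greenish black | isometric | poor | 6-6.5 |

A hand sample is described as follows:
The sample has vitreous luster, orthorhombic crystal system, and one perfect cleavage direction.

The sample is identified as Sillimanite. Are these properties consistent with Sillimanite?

Vitreous luster — fits Sillimanite (vitreous luster).
Orthorhombic crystal system — fits Sillimanite (orthorhombic system).
One perfect cleavage direction — fits Sillimanite (cleavage one perfect).
Every observed property is compatible with the reference values for Sillimanite.

Consistent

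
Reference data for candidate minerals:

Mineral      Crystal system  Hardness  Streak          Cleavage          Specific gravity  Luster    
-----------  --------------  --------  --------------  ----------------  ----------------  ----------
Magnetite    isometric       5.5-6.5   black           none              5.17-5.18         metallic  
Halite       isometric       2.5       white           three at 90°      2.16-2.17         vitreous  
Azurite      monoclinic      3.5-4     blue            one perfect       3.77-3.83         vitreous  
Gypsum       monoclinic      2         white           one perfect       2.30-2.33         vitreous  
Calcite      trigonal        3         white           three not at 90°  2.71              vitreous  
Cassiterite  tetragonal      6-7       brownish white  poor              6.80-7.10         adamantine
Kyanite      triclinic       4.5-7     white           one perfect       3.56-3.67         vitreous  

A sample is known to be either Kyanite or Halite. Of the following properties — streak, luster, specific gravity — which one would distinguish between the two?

specific gravity

Streak: both white — no difference.
Luster: both vitreous — no difference.
Specific gravity: Kyanite 3.56-3.67, Halite 2.16-2.17 — these differ.
Specific gravity is the diagnostic property here.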